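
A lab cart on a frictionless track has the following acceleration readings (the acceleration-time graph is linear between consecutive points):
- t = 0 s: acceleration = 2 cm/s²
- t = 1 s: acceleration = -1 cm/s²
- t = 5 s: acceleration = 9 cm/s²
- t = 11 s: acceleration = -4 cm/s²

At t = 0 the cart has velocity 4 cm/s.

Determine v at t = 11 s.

Δv equals the area under the a-t graph; then v = v₀ + Δv.
0–1 s: ½(2 + -1)(1) = 0.5 cm/s
1–5 s: ½(-1 + 9)(4) = 16 cm/s
5–11 s: ½(9 + -4)(6) = 15 cm/s
Δv = 31.5 cm/s, so v(11) = 4 + (31.5) = 35.5 cm/s.

35.5 cm/s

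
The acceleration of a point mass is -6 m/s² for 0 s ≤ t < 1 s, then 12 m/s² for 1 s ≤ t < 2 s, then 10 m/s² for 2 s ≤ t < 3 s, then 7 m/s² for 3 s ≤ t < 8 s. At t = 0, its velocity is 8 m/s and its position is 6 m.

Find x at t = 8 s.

On each constant-a segment, Δv = aΔt and Δx = v₀Δt + ½aΔt²; chain segment to segment.
0–1 s: v starts 8 m/s; Δx = 8·1 + ½·-6·1² = 5 m; v ends 2 m/s.
1–2 s: v starts 2 m/s; Δx = 2·1 + ½·12·1² = 8 m; v ends 14 m/s.
2–3 s: v starts 14 m/s; Δx = 14·1 + ½·10·1² = 19 m; v ends 24 m/s.
3–8 s: v starts 24 m/s; Δx = 24·5 + ½·7·5² = 207.5 m; v ends 59 m/s.
x(8) = 6 + Σ Δx = 245.5 m.

245.5 m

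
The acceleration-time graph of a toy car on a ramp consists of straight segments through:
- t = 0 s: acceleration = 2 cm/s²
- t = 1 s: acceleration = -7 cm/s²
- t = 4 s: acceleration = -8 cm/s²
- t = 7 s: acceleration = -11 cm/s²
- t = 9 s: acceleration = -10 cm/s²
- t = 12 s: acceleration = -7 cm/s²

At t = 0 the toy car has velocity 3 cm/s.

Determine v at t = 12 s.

-97 cm/s

Δv equals the area under the a-t graph; then v = v₀ + Δv.
0–1 s: ½(2 + -7)(1) = -2.5 cm/s
1–4 s: ½(-7 + -8)(3) = -22.5 cm/s
4–7 s: ½(-8 + -11)(3) = -28.5 cm/s
7–9 s: ½(-11 + -10)(2) = -21 cm/s
9–12 s: ½(-10 + -7)(3) = -25.5 cm/s
Δv = -100 cm/s, so v(12) = 3 + (-100) = -97 cm/s.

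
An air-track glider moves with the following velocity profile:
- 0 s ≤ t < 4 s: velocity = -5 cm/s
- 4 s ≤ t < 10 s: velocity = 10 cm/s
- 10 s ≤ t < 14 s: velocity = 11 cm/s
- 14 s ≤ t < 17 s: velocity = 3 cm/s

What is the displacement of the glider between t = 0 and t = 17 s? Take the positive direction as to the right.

93 cm

Displacement is the signed area under the v-t curve.
0–4 s: -5 × 4 = -20 cm
4–10 s: 10 × 6 = 60 cm
10–14 s: 11 × 4 = 44 cm
14–17 s: 3 × 3 = 9 cm
Net displacement = 93 cm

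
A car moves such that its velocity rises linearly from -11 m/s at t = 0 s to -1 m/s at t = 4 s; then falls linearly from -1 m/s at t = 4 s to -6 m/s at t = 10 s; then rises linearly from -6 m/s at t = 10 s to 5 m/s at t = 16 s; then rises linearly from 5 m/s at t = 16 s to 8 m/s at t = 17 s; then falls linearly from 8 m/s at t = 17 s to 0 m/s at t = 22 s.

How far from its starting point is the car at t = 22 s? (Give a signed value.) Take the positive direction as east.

Displacement is the signed area under the v-t curve.
0–4 s: ½(-11 + -1)(4) = -24 m
4–10 s: ½(-1 + -6)(6) = -21 m
10–16 s: ½(-6 + 5)(6) = -3 m
16–17 s: ½(5 + 8)(1) = 6.5 m
17–22 s: ½(8 + 0)(5) = 20 m
Net displacement = -21.5 m

-21.5 m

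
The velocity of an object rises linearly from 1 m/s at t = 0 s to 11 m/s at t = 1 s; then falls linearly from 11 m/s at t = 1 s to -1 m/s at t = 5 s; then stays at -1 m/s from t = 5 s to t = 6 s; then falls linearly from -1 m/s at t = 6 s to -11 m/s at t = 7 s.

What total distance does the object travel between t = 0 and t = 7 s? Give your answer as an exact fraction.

Distance (not displacement) is the total path length: add the absolute areas under v-t.
0–1 s: |½(1 + 11)(1)| = 6 m
1–5 s: v = 0 at t = 14/3 s; triangle areas 121/6 + 1/6 = 61/3 m
5–6 s: |-1| × 1 = 1 m
6–7 s: |½(-1 + -11)(1)| = 6 m
Total distance = 100/3 m

100/3 m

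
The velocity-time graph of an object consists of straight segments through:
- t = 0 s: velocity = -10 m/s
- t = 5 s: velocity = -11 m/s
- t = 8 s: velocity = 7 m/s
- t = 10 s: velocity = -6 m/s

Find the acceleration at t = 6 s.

6 m/s²

Acceleration is the slope of the v-t graph on 5–8 s: (7 − -11)/(8 − 5) = 6 m/s².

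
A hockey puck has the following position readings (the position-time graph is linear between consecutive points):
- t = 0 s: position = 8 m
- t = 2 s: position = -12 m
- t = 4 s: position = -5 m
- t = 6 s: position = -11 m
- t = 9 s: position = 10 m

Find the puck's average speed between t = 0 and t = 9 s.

6 m/s

Average speed = (total path length)/(elapsed time); on a piecewise-linear x-t graph the path length is Σ|Δx|.
0–2 s: |Δx| = |-12 − 8| = 20 m
2–4 s: |Δx| = |-5 − -12| = 7 m
4–6 s: |Δx| = |-11 − -5| = 6 m
6–9 s: |Δx| = |10 − -11| = 21 m
Total path = 54 m; average speed = 54/9 = 6 m/s.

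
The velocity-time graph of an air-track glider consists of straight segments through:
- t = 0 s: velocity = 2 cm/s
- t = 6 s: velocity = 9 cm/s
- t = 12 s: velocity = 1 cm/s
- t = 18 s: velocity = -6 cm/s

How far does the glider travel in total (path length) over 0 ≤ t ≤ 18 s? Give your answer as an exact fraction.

552/7 cm

Total distance travelled is ∫|v| dt — sum the magnitudes of each area piece.
0–6 s: |½(2 + 9)(6)| = 33 cm
6–12 s: |½(9 + 1)(6)| = 30 cm
12–18 s: v = 0 at t = 90/7 s; triangle areas 3/7 + 108/7 = 111/7 cm
Total distance = 552/7 cm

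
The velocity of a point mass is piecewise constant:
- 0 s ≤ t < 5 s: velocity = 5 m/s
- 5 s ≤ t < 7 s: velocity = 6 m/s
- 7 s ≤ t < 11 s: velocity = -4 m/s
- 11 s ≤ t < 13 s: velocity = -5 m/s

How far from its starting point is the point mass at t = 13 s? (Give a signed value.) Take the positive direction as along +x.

11 m

Net displacement equals the area under the velocity-time graph (areas below the axis count negative).
0–5 s: 5 × 5 = 25 m
5–7 s: 6 × 2 = 12 m
7–11 s: -4 × 4 = -16 m
11–13 s: -5 × 2 = -10 m
Net displacement = 11 m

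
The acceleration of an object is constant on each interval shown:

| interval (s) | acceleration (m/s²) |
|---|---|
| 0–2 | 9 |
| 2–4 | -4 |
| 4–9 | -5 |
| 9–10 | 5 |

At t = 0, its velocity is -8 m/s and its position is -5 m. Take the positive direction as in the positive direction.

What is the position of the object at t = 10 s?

On each constant-a segment, Δv = aΔt and Δx = v₀Δt + ½aΔt²; chain segment to segment.
0–2 s: v starts -8 m/s; Δx = -8·2 + ½·9·2² = 2 m; v ends 10 m/s.
2–4 s: v starts 10 m/s; Δx = 10·2 + ½·-4·2² = 12 m; v ends 2 m/s.
4–9 s: v starts 2 m/s; Δx = 2·5 + ½·-5·5² = -52.5 m; v ends -23 m/s.
9–10 s: v starts -23 m/s; Δx = -23·1 + ½·5·1² = -20.5 m; v ends -18 m/s.
x(10) = -5 + Σ Δx = -64 m.

-64 m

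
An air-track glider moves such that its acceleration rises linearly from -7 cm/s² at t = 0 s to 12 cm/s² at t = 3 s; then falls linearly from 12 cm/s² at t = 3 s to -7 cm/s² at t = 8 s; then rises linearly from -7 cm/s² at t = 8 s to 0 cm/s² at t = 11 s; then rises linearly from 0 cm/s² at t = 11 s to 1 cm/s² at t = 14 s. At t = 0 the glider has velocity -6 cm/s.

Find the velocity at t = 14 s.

5 cm/s

Δv equals the area under the a-t graph; then v = v₀ + Δv.
0–3 s: ½(-7 + 12)(3) = 7.5 cm/s
3–8 s: ½(12 + -7)(5) = 12.5 cm/s
8–11 s: ½(-7 + 0)(3) = -10.5 cm/s
11–14 s: ½(0 + 1)(3) = 1.5 cm/s
Δv = 11 cm/s, so v(14) = -6 + (11) = 5 cm/s.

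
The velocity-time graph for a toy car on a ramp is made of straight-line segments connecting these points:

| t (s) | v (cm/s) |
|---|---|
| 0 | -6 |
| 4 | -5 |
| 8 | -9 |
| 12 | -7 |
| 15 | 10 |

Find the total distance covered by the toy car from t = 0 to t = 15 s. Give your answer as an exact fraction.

Distance (not displacement) is the total path length: add the absolute areas under v-t.
0–4 s: |½(-6 + -5)(4)| = 22 cm
4–8 s: |½(-5 + -9)(4)| = 28 cm
8–12 s: |½(-9 + -7)(4)| = 32 cm
12–15 s: v = 0 at t = 225/17 s; triangle areas 147/34 + 150/17 = 447/34 cm
Total distance = 3235/34 cm

3235/34 cm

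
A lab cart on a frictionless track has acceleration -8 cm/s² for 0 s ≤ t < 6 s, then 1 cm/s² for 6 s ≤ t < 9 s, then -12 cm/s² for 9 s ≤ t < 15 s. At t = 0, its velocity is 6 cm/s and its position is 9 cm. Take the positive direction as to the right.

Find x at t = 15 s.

-670.5 cm

On each constant-a segment, Δv = aΔt and Δx = v₀Δt + ½aΔt²; chain segment to segment.
0–6 s: v starts 6 cm/s; Δx = 6·6 + ½·-8·6² = -108 cm; v ends -42 cm/s.
6–9 s: v starts -42 cm/s; Δx = -42·3 + ½·1·3² = -121.5 cm; v ends -39 cm/s.
9–15 s: v starts -39 cm/s; Δx = -39·6 + ½·-12·6² = -450 cm; v ends -111 cm/s.
x(15) = 9 + Σ Δx = -670.5 cm.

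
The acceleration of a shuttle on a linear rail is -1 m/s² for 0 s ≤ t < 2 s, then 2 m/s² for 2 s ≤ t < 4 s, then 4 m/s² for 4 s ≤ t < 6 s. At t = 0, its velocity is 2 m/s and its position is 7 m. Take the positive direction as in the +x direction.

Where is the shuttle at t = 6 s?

On each constant-a segment, Δv = aΔt and Δx = v₀Δt + ½aΔt²; chain segment to segment.
0–2 s: v starts 2 m/s; Δx = 2·2 + ½·-1·2² = 2 m; v ends 0 m/s.
2–4 s: v starts 0 m/s; Δx = 0·2 + ½·2·2² = 4 m; v ends 4 m/s.
4–6 s: v starts 4 m/s; Δx = 4·2 + ½·4·2² = 16 m; v ends 12 m/s.
x(6) = 7 + Σ Δx = 29 m.

29 m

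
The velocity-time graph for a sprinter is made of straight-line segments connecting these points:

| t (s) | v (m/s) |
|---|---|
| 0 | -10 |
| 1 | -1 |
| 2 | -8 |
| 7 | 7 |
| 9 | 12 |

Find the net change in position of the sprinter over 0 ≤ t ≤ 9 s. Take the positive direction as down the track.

Displacement is the signed area under the v-t curve.
0–1 s: ½(-10 + -1)(1) = -5.5 m
1–2 s: ½(-1 + -8)(1) = -4.5 m
2–7 s: ½(-8 + 7)(5) = -2.5 m
7–9 s: ½(7 + 12)(2) = 19 m
Net displacement = 6.5 m

6.5 m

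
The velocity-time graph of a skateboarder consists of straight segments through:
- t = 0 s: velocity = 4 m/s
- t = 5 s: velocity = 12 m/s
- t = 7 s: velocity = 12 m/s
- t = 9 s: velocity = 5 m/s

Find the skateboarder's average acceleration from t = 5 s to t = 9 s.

Average acceleration = Δv/Δt = (5 − 12)/(9 − 5) = -1.75 m/s².

-1.75 m/s²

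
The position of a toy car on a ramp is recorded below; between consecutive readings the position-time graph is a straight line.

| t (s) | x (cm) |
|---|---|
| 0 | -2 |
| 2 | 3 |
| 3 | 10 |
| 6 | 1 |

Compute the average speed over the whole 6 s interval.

Average speed = (total path length)/(elapsed time); on a piecewise-linear x-t graph the path length is Σ|Δx|.
0–2 s: |Δx| = |3 − -2| = 5 cm
2–3 s: |Δx| = |10 − 3| = 7 cm
3–6 s: |Δx| = |1 − 10| = 9 cm
Total path = 21 cm; average speed = 21/6 = 3.5 cm/s.

3.5 cm/s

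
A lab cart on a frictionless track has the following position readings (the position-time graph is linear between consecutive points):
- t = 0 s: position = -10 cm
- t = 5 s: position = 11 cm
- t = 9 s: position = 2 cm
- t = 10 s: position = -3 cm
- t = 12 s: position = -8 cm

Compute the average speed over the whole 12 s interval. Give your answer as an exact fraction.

Average speed = (total path length)/(elapsed time); on a piecewise-linear x-t graph the path length is Σ|Δx|.
0–5 s: |Δx| = |11 − -10| = 21 cm
5–9 s: |Δx| = |2 − 11| = 9 cm
9–10 s: |Δx| = |-3 − 2| = 5 cm
10–12 s: |Δx| = |-8 − -3| = 5 cm
Total path = 40 cm; average speed = 40/12 = 10/3 cm/s.

10/3 cm/s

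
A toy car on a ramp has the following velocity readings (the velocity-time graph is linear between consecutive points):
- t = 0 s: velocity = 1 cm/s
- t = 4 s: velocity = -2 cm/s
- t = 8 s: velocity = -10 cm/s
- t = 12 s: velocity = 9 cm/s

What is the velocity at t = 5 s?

-4 cm/s

On 4–8 s the graph is linear from -2 to -10 cm/s: v(5) = -2 + (-10 − -2)·(5 − 4)/(8 − 4) = -4 cm/s.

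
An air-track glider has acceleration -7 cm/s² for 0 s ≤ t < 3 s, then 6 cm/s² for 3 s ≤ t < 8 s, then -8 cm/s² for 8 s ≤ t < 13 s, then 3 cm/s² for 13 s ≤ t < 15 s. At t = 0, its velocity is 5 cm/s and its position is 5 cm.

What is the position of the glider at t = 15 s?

-92.5 cm

On each constant-a segment, Δv = aΔt and Δx = v₀Δt + ½aΔt²; chain segment to segment.
0–3 s: v starts 5 cm/s; Δx = 5·3 + ½·-7·3² = -16.5 cm; v ends -16 cm/s.
3–8 s: v starts -16 cm/s; Δx = -16·5 + ½·6·5² = -5 cm; v ends 14 cm/s.
8–13 s: v starts 14 cm/s; Δx = 14·5 + ½·-8·5² = -30 cm; v ends -26 cm/s.
13–15 s: v starts -26 cm/s; Δx = -26·2 + ½·3·2² = -46 cm; v ends -20 cm/s.
x(15) = 5 + Σ Δx = -92.5 cm.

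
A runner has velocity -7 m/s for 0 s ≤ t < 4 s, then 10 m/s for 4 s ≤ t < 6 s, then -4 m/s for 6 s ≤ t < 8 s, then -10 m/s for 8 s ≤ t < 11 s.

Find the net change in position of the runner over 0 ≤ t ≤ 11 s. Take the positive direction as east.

Displacement is the signed area under the v-t curve.
0–4 s: -7 × 4 = -28 m
4–6 s: 10 × 2 = 20 m
6–8 s: -4 × 2 = -8 m
8–11 s: -10 × 3 = -30 m
Net displacement = -46 m

-46 m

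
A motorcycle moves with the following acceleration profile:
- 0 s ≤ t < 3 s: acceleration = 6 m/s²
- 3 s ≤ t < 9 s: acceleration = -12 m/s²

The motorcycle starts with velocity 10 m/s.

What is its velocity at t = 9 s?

Δv equals the area under the a-t graph; then v = v₀ + Δv.
0–3 s: 6 × 3 = 18 m/s
3–9 s: -12 × 6 = -72 m/s
Δv = -54 m/s, so v(9) = 10 + (-54) = -44 m/s.

-44 m/s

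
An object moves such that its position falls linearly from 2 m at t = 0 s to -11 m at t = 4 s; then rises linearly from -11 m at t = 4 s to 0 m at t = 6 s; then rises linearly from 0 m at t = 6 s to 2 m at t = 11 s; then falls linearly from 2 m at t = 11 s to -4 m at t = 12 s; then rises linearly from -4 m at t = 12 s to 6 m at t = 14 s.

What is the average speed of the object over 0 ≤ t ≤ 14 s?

3 m/s

Average speed = (total path length)/(elapsed time); on a piecewise-linear x-t graph the path length is Σ|Δx|.
0–4 s: |Δx| = |-11 − 2| = 13 m
4–6 s: |Δx| = |0 − -11| = 11 m
6–11 s: |Δx| = |2 − 0| = 2 m
11–12 s: |Δx| = |-4 − 2| = 6 m
12–14 s: |Δx| = |6 − -4| = 10 m
Total path = 42 m; average speed = 42/14 = 3 m/s.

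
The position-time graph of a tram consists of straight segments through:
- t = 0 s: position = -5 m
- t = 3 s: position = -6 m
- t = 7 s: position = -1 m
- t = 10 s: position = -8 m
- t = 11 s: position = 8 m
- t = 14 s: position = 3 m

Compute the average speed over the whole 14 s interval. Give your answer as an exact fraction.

17/7 m/s

Average speed = (total path length)/(elapsed time); on a piecewise-linear x-t graph the path length is Σ|Δx|.
0–3 s: |Δx| = |-6 − -5| = 1 m
3–7 s: |Δx| = |-1 − -6| = 5 m
7–10 s: |Δx| = |-8 − -1| = 7 m
10–11 s: |Δx| = |8 − -8| = 16 m
11–14 s: |Δx| = |3 − 8| = 5 m
Total path = 34 m; average speed = 34/14 = 17/7 m/s.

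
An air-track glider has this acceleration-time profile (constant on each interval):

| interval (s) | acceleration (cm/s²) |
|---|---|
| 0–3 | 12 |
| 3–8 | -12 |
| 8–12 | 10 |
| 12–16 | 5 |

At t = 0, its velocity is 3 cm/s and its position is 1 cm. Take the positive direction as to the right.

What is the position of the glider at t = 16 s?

On each constant-a segment, Δv = aΔt and Δx = v₀Δt + ½aΔt²; chain segment to segment.
0–3 s: v starts 3 cm/s; Δx = 3·3 + ½·12·3² = 63 cm; v ends 39 cm/s.
3–8 s: v starts 39 cm/s; Δx = 39·5 + ½·-12·5² = 45 cm; v ends -21 cm/s.
8–12 s: v starts -21 cm/s; Δx = -21·4 + ½·10·4² = -4 cm; v ends 19 cm/s.
12–16 s: v starts 19 cm/s; Δx = 19·4 + ½·5·4² = 116 cm; v ends 39 cm/s.
x(16) = 1 + Σ Δx = 221 cm.

221 cm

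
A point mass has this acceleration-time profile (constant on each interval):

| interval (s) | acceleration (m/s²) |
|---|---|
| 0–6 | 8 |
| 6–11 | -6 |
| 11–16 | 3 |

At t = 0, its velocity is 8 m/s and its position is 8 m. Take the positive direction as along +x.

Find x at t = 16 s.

On each constant-a segment, Δv = aΔt and Δx = v₀Δt + ½aΔt²; chain segment to segment.
0–6 s: v starts 8 m/s; Δx = 8·6 + ½·8·6² = 192 m; v ends 56 m/s.
6–11 s: v starts 56 m/s; Δx = 56·5 + ½·-6·5² = 205 m; v ends 26 m/s.
11–16 s: v starts 26 m/s; Δx = 26·5 + ½·3·5² = 167.5 m; v ends 41 m/s.
x(16) = 8 + Σ Δx = 572.5 m.

572.5 m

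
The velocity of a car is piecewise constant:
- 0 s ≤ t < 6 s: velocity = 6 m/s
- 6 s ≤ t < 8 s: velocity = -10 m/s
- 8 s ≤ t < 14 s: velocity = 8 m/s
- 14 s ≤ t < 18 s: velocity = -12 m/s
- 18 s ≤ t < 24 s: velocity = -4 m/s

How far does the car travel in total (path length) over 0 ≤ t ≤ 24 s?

176 m

Distance (not displacement) is the total path length: add the absolute areas under v-t.
0–6 s: |6| × 6 = 36 m
6–8 s: |-10| × 2 = 20 m
8–14 s: |8| × 6 = 48 m
14–18 s: |-12| × 4 = 48 m
18–24 s: |-4| × 6 = 24 m
Total distance = 176 m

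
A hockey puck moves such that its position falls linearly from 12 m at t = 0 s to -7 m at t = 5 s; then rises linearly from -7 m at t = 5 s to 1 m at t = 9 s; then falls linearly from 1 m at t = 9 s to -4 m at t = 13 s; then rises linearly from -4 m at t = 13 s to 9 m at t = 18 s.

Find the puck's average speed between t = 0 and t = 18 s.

Average speed = (total path length)/(elapsed time); on a piecewise-linear x-t graph the path length is Σ|Δx|.
0–5 s: |Δx| = |-7 − 12| = 19 m
5–9 s: |Δx| = |1 − -7| = 8 m
9–13 s: |Δx| = |-4 − 1| = 5 m
13–18 s: |Δx| = |9 − -4| = 13 m
Total path = 45 m; average speed = 45/18 = 2.5 m/s.

2.5 m/s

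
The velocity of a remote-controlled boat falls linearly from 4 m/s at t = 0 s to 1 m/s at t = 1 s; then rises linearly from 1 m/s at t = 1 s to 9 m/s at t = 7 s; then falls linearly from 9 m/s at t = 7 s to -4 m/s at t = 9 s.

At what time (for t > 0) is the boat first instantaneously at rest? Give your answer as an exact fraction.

t = 109/13 s

v changes sign on 7–9 s (from 9 to -4); the graph is linear there, so v = 0 at t = 7 + (-9)·(9 − 7)/(-4 − 9) = 109/13 s.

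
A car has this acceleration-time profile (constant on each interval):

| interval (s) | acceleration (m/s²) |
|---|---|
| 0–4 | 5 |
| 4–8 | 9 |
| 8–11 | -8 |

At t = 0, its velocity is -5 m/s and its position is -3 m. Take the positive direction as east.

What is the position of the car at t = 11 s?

On each constant-a segment, Δv = aΔt and Δx = v₀Δt + ½aΔt²; chain segment to segment.
0–4 s: v starts -5 m/s; Δx = -5·4 + ½·5·4² = 20 m; v ends 15 m/s.
4–8 s: v starts 15 m/s; Δx = 15·4 + ½·9·4² = 132 m; v ends 51 m/s.
8–11 s: v starts 51 m/s; Δx = 51·3 + ½·-8·3² = 117 m; v ends 27 m/s.
x(11) = -3 + Σ Δx = 266 m.

266 m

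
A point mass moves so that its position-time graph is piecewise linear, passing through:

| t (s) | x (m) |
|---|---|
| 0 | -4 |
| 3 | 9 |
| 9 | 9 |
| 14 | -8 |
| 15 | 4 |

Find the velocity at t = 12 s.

-3.4 m/s

Velocity is the slope of the x-t graph on 9–14 s: (-8 − 9)/(14 − 9) = -3.4 m/s.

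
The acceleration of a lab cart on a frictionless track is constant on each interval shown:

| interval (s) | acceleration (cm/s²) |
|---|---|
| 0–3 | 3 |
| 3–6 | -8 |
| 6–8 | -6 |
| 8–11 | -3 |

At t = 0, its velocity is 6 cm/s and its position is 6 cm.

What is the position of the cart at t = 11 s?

-60 cm

On each constant-a segment, Δv = aΔt and Δx = v₀Δt + ½aΔt²; chain segment to segment.
0–3 s: v starts 6 cm/s; Δx = 6·3 + ½·3·3² = 31.5 cm; v ends 15 cm/s.
3–6 s: v starts 15 cm/s; Δx = 15·3 + ½·-8·3² = 9 cm; v ends -9 cm/s.
6–8 s: v starts -9 cm/s; Δx = -9·2 + ½·-6·2² = -30 cm; v ends -21 cm/s.
8–11 s: v starts -21 cm/s; Δx = -21·3 + ½·-3·3² = -76.5 cm; v ends -30 cm/s.
x(11) = 6 + Σ Δx = -60 cm.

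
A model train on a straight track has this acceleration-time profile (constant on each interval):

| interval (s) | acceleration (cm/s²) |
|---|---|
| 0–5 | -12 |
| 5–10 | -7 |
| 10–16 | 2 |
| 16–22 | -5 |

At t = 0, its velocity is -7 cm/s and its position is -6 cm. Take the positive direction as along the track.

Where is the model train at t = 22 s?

-1819.5 cm

On each constant-a segment, Δv = aΔt and Δx = v₀Δt + ½aΔt²; chain segment to segment.
0–5 s: v starts -7 cm/s; Δx = -7·5 + ½·-12·5² = -185 cm; v ends -67 cm/s.
5–10 s: v starts -67 cm/s; Δx = -67·5 + ½·-7·5² = -422.5 cm; v ends -102 cm/s.
10–16 s: v starts -102 cm/s; Δx = -102·6 + ½·2·6² = -576 cm; v ends -90 cm/s.
16–22 s: v starts -90 cm/s; Δx = -90·6 + ½·-5·6² = -630 cm; v ends -120 cm/s.
x(22) = -6 + Σ Δx = -1819.5 cm.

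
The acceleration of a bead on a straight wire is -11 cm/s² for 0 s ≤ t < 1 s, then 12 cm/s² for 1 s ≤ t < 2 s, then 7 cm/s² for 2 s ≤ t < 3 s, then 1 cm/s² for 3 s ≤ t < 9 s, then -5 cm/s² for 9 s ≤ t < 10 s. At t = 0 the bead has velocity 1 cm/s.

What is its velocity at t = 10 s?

10 cm/s

Δv equals the area under the a-t graph; then v = v₀ + Δv.
0–1 s: -11 × 1 = -11 cm/s
1–2 s: 12 × 1 = 12 cm/s
2–3 s: 7 × 1 = 7 cm/s
3–9 s: 1 × 6 = 6 cm/s
9–10 s: -5 × 1 = -5 cm/s
Δv = 9 cm/s, so v(10) = 1 + (9) = 10 cm/s.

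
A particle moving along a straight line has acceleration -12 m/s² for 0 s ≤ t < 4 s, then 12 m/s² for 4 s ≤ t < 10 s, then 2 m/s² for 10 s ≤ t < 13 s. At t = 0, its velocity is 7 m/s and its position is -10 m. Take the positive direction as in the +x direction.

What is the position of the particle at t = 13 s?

On each constant-a segment, Δv = aΔt and Δx = v₀Δt + ½aΔt²; chain segment to segment.
0–4 s: v starts 7 m/s; Δx = 7·4 + ½·-12·4² = -68 m; v ends -41 m/s.
4–10 s: v starts -41 m/s; Δx = -41·6 + ½·12·6² = -30 m; v ends 31 m/s.
10–13 s: v starts 31 m/s; Δx = 31·3 + ½·2·3² = 102 m; v ends 37 m/s.
x(13) = -10 + Σ Δx = -6 m.

-6 m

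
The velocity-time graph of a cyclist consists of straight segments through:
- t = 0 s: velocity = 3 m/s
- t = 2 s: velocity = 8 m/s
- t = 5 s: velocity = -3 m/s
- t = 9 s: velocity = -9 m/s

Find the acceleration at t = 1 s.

Acceleration is the slope of the v-t graph on 0–2 s: (8 − 3)/(2 − 0) = 2.5 m/s².

2.5 m/s²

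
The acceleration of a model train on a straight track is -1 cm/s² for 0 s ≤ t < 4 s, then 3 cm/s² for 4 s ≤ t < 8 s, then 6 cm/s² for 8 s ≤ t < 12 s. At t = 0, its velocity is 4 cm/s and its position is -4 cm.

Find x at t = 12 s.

124 cm

On each constant-a segment, Δv = aΔt and Δx = v₀Δt + ½aΔt²; chain segment to segment.
0–4 s: v starts 4 cm/s; Δx = 4·4 + ½·-1·4² = 8 cm; v ends 0 cm/s.
4–8 s: v starts 0 cm/s; Δx = 0·4 + ½·3·4² = 24 cm; v ends 12 cm/s.
8–12 s: v starts 12 cm/s; Δx = 12·4 + ½·6·4² = 96 cm; v ends 36 cm/s.
x(12) = -4 + Σ Δx = 124 cm.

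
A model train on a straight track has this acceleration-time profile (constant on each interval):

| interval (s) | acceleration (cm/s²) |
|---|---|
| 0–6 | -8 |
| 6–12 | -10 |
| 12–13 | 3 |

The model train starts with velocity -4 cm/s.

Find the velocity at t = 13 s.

-109 cm/s

Δv equals the area under the a-t graph; then v = v₀ + Δv.
0–6 s: -8 × 6 = -48 cm/s
6–12 s: -10 × 6 = -60 cm/s
12–13 s: 3 × 1 = 3 cm/s
Δv = -105 cm/s, so v(13) = -4 + (-105) = -109 cm/s.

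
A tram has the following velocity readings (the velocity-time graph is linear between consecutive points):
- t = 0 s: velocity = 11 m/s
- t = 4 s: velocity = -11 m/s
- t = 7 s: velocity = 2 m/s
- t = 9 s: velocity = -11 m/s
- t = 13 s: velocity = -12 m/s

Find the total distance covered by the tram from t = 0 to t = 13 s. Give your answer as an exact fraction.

2393/26 m

Distance (not displacement) is the total path length: add the absolute areas under v-t.
0–4 s: v = 0 at t = 2 s; triangle areas 11 + 11 = 22 m
4–7 s: v = 0 at t = 85/13 s; triangle areas 363/26 + 6/13 = 375/26 m
7–9 s: v = 0 at t = 95/13 s; triangle areas 4/13 + 121/13 = 125/13 m
9–13 s: |½(-11 + -12)(4)| = 46 m
Total distance = 2393/26 m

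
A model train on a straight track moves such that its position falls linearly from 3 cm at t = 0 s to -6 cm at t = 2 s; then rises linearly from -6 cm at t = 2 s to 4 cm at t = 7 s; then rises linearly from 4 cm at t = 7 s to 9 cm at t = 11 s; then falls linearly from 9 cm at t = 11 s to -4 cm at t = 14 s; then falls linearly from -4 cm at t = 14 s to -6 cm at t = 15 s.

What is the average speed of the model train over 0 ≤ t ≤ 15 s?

2.6 cm/s

Average speed = (total path length)/(elapsed time); on a piecewise-linear x-t graph the path length is Σ|Δx|.
0–2 s: |Δx| = |-6 − 3| = 9 cm
2–7 s: |Δx| = |4 − -6| = 10 cm
7–11 s: |Δx| = |9 − 4| = 5 cm
11–14 s: |Δx| = |-4 − 9| = 13 cm
14–15 s: |Δx| = |-6 − -4| = 2 cm
Total path = 39 cm; average speed = 39/15 = 2.6 cm/s.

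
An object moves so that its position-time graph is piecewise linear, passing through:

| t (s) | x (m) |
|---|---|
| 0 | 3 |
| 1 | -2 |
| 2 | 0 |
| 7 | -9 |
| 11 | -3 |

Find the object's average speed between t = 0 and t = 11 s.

2 m/s

Average speed = (total path length)/(elapsed time); on a piecewise-linear x-t graph the path length is Σ|Δx|.
0–1 s: |Δx| = |-2 − 3| = 5 m
1–2 s: |Δx| = |0 − -2| = 2 m
2–7 s: |Δx| = |-9 − 0| = 9 m
7–11 s: |Δx| = |-3 − -9| = 6 m
Total path = 22 m; average speed = 22/11 = 2 m/s.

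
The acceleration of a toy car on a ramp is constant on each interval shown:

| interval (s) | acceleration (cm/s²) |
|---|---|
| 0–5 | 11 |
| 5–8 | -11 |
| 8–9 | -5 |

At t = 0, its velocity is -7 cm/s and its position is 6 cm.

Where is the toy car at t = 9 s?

215.5 cm

On each constant-a segment, Δv = aΔt and Δx = v₀Δt + ½aΔt²; chain segment to segment.
0–5 s: v starts -7 cm/s; Δx = -7·5 + ½·11·5² = 102.5 cm; v ends 48 cm/s.
5–8 s: v starts 48 cm/s; Δx = 48·3 + ½·-11·3² = 94.5 cm; v ends 15 cm/s.
8–9 s: v starts 15 cm/s; Δx = 15·1 + ½·-5·1² = 12.5 cm; v ends 10 cm/s.
x(9) = 6 + Σ Δx = 215.5 cm.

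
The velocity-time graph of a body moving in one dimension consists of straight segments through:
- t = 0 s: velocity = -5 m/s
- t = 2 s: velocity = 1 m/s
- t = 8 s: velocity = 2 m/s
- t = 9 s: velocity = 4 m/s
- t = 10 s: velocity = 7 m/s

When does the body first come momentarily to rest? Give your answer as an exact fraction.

v changes sign on 0–2 s (from -5 to 1); the graph is linear there, so v = 0 at t = 0 + (5)·(2 − 0)/(1 − -5) = 5/3 s.

t = 5/3 s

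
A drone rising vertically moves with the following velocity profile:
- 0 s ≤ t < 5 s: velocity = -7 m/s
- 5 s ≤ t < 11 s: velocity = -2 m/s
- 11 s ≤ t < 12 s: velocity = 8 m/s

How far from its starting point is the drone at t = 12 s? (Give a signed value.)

-39 m

Displacement is the signed area under the v-t curve.
0–5 s: -7 × 5 = -35 m
5–11 s: -2 × 6 = -12 m
11–12 s: 8 × 1 = 8 m
Net displacement = -39 m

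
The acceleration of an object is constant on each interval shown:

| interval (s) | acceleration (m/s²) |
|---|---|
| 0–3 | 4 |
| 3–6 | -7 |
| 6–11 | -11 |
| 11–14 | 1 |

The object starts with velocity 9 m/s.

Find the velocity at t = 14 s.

-52 m/s

Δv equals the area under the a-t graph; then v = v₀ + Δv.
0–3 s: 4 × 3 = 12 m/s
3–6 s: -7 × 3 = -21 m/s
6–11 s: -11 × 5 = -55 m/s
11–14 s: 1 × 3 = 3 m/s
Δv = -61 m/s, so v(14) = 9 + (-61) = -52 m/s.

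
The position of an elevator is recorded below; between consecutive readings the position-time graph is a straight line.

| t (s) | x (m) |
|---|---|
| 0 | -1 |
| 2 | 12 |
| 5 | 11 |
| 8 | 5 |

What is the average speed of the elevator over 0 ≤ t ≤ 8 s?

Average speed = (total path length)/(elapsed time); on a piecewise-linear x-t graph the path length is Σ|Δx|.
0–2 s: |Δx| = |12 − -1| = 13 m
2–5 s: |Δx| = |11 − 12| = 1 m
5–8 s: |Δx| = |5 − 11| = 6 m
Total path = 20 m; average speed = 20/8 = 2.5 m/s.

2.5 m/s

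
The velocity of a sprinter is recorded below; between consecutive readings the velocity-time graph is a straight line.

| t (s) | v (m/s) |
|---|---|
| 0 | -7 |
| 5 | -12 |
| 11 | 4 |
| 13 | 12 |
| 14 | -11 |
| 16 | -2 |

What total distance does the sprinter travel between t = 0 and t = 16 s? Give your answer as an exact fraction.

Total distance travelled is ∫|v| dt — sum the magnitudes of each area piece.
0–5 s: |½(-7 + -12)(5)| = 47.5 m
5–11 s: v = 0 at t = 9.5 s; triangle areas 27 + 3 = 30 m
11–13 s: |½(4 + 12)(2)| = 16 m
13–14 s: v = 0 at t = 311/23 s; triangle areas 72/23 + 121/46 = 265/46 m
14–16 s: |½(-11 + -2)(2)| = 13 m
Total distance = 2582/23 m

2582/23 m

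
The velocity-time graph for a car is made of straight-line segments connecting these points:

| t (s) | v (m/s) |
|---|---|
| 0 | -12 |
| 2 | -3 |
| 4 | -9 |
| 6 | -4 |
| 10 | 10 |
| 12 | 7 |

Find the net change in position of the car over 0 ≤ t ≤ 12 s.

Net displacement equals the area under the velocity-time graph (areas below the axis count negative).
0–2 s: ½(-12 + -3)(2) = -15 m
2–4 s: ½(-3 + -9)(2) = -12 m
4–6 s: ½(-9 + -4)(2) = -13 m
6–10 s: ½(-4 + 10)(4) = 12 m
10–12 s: ½(10 + 7)(2) = 17 m
Net displacement = -11 m

-11 m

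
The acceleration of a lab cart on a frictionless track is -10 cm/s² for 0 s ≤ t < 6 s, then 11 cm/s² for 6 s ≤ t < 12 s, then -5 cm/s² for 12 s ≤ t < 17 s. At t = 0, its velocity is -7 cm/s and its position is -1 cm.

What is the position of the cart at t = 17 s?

On each constant-a segment, Δv = aΔt and Δx = v₀Δt + ½aΔt²; chain segment to segment.
0–6 s: v starts -7 cm/s; Δx = -7·6 + ½·-10·6² = -222 cm; v ends -67 cm/s.
6–12 s: v starts -67 cm/s; Δx = -67·6 + ½·11·6² = -204 cm; v ends -1 cm/s.
12–17 s: v starts -1 cm/s; Δx = -1·5 + ½·-5·5² = -67.5 cm; v ends -26 cm/s.
x(17) = -1 + Σ Δx = -494.5 cm.

-494.5 cm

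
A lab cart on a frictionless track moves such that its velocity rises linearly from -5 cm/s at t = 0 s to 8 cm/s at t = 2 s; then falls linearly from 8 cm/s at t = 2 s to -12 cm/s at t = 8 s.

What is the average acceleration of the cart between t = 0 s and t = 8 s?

Average acceleration = Δv/Δt = (-12 − -5)/(8 − 0) = -0.875 cm/s².

-0.875 cm/s²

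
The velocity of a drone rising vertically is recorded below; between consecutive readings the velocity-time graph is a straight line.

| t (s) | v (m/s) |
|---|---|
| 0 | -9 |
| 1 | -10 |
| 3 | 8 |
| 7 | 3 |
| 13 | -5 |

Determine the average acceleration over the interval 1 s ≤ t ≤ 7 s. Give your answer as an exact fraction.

Average acceleration = Δv/Δt = (3 − -10)/(7 − 1) = 13/6 m/s².

13/6 m/s²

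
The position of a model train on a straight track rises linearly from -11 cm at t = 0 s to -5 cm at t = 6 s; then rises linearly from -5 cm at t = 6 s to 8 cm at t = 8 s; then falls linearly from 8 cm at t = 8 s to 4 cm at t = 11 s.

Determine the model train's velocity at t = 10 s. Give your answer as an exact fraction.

-4/3 cm/s

Velocity is the slope of the x-t graph on 8–11 s: (4 − 8)/(11 − 8) = -4/3 cm/s.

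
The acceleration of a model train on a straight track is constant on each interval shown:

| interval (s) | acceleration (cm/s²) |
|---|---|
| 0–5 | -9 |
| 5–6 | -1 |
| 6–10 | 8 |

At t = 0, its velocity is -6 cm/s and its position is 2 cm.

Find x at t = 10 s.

-336 cm

On each constant-a segment, Δv = aΔt and Δx = v₀Δt + ½aΔt²; chain segment to segment.
0–5 s: v starts -6 cm/s; Δx = -6·5 + ½·-9·5² = -142.5 cm; v ends -51 cm/s.
5–6 s: v starts -51 cm/s; Δx = -51·1 + ½·-1·1² = -51.5 cm; v ends -52 cm/s.
6–10 s: v starts -52 cm/s; Δx = -52·4 + ½·8·4² = -144 cm; v ends -20 cm/s.
x(10) = 2 + Σ Δx = -336 cm.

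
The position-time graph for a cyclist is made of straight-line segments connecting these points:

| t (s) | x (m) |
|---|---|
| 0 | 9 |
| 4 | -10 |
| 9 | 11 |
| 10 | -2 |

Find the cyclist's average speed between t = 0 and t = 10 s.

5.3 m/s

Average speed = (total path length)/(elapsed time); on a piecewise-linear x-t graph the path length is Σ|Δx|.
0–4 s: |Δx| = |-10 − 9| = 19 m
4–9 s: |Δx| = |11 − -10| = 21 m
9–10 s: |Δx| = |-2 − 11| = 13 m
Total path = 53 m; average speed = 53/10 = 5.3 m/s.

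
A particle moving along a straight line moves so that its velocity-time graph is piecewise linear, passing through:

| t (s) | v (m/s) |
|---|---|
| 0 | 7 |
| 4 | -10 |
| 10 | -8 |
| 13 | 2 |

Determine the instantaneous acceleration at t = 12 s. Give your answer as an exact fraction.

10/3 m/s²

Acceleration is the slope of the v-t graph on 10–13 s: (2 − -8)/(13 − 10) = 10/3 m/s².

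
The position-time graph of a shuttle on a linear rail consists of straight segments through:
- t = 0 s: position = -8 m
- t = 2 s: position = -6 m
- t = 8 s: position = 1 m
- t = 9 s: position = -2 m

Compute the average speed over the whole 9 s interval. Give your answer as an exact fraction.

Average speed = (total path length)/(elapsed time); on a piecewise-linear x-t graph the path length is Σ|Δx|.
0–2 s: |Δx| = |-6 − -8| = 2 m
2–8 s: |Δx| = |1 − -6| = 7 m
8–9 s: |Δx| = |-2 − 1| = 3 m
Total path = 12 m; average speed = 12/9 = 4/3 m/s.

4/3 m/s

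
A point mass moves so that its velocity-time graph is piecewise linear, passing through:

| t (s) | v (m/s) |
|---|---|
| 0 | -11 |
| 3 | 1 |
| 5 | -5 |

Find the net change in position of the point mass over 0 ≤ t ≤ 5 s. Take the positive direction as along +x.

Net displacement equals the area under the velocity-time graph (areas below the axis count negative).
0–3 s: ½(-11 + 1)(3) = -15 m
3–5 s: ½(1 + -5)(2) = -4 m
Net displacement = -19 m

-19 m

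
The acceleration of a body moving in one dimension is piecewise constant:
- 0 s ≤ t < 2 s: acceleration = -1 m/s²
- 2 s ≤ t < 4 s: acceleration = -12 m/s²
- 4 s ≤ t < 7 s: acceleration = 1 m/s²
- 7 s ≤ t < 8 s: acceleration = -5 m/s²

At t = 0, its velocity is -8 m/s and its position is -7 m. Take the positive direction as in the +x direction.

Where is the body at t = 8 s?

On each constant-a segment, Δv = aΔt and Δx = v₀Δt + ½aΔt²; chain segment to segment.
0–2 s: v starts -8 m/s; Δx = -8·2 + ½·-1·2² = -18 m; v ends -10 m/s.
2–4 s: v starts -10 m/s; Δx = -10·2 + ½·-12·2² = -44 m; v ends -34 m/s.
4–7 s: v starts -34 m/s; Δx = -34·3 + ½·1·3² = -97.5 m; v ends -31 m/s.
7–8 s: v starts -31 m/s; Δx = -31·1 + ½·-5·1² = -33.5 m; v ends -36 m/s.
x(8) = -7 + Σ Δx = -200 m.

-200 m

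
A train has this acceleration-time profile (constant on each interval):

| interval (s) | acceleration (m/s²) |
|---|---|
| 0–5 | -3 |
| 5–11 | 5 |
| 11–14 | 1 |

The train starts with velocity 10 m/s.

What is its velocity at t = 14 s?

28 m/s

Δv equals the area under the a-t graph; then v = v₀ + Δv.
0–5 s: -3 × 5 = -15 m/s
5–11 s: 5 × 6 = 30 m/s
11–14 s: 1 × 3 = 3 m/s
Δv = 18 m/s, so v(14) = 10 + (18) = 28 m/s.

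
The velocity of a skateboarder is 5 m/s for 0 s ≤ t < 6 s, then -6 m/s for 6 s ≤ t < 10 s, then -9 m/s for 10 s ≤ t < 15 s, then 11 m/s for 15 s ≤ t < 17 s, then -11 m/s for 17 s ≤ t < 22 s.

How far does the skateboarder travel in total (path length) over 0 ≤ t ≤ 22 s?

176 m

Distance (not displacement) is the total path length: add the absolute areas under v-t.
0–6 s: |5| × 6 = 30 m
6–10 s: |-6| × 4 = 24 m
10–15 s: |-9| × 5 = 45 m
15–17 s: |11| × 2 = 22 m
17–22 s: |-11| × 5 = 55 m
Total distance = 176 m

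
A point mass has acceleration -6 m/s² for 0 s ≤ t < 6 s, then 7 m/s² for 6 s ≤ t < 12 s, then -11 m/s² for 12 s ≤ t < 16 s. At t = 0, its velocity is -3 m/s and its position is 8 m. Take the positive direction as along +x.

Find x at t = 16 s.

On each constant-a segment, Δv = aΔt and Δx = v₀Δt + ½aΔt²; chain segment to segment.
0–6 s: v starts -3 m/s; Δx = -3·6 + ½·-6·6² = -126 m; v ends -39 m/s.
6–12 s: v starts -39 m/s; Δx = -39·6 + ½·7·6² = -108 m; v ends 3 m/s.
12–16 s: v starts 3 m/s; Δx = 3·4 + ½·-11·4² = -76 m; v ends -41 m/s.
x(16) = 8 + Σ Δx = -302 m.

-302 m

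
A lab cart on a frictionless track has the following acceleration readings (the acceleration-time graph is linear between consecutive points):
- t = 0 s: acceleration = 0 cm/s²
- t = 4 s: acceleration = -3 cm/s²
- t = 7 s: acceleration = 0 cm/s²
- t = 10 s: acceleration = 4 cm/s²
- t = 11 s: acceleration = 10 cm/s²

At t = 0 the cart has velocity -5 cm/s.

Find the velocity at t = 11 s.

-2.5 cm/s

Δv equals the area under the a-t graph; then v = v₀ + Δv.
0–4 s: ½(0 + -3)(4) = -6 cm/s
4–7 s: ½(-3 + 0)(3) = -4.5 cm/s
7–10 s: ½(0 + 4)(3) = 6 cm/s
10–11 s: ½(4 + 10)(1) = 7 cm/s
Δv = 2.5 cm/s, so v(11) = -5 + (2.5) = -2.5 cm/s.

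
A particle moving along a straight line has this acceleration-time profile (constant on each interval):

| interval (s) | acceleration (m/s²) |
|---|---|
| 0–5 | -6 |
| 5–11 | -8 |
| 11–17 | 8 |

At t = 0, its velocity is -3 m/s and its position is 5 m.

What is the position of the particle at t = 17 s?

On each constant-a segment, Δv = aΔt and Δx = v₀Δt + ½aΔt²; chain segment to segment.
0–5 s: v starts -3 m/s; Δx = -3·5 + ½·-6·5² = -90 m; v ends -33 m/s.
5–11 s: v starts -33 m/s; Δx = -33·6 + ½·-8·6² = -342 m; v ends -81 m/s.
11–17 s: v starts -81 m/s; Δx = -81·6 + ½·8·6² = -342 m; v ends -33 m/s.
x(17) = 5 + Σ Δx = -769 m.

-769 m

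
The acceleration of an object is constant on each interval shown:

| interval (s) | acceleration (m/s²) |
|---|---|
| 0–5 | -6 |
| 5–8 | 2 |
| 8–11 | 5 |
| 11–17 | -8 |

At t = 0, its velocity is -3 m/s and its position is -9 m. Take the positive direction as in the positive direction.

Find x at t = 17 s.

-463.5 m

On each constant-a segment, Δv = aΔt and Δx = v₀Δt + ½aΔt²; chain segment to segment.
0–5 s: v starts -3 m/s; Δx = -3·5 + ½·-6·5² = -90 m; v ends -33 m/s.
5–8 s: v starts -33 m/s; Δx = -33·3 + ½·2·3² = -90 m; v ends -27 m/s.
8–11 s: v starts -27 m/s; Δx = -27·3 + ½·5·3² = -58.5 m; v ends -12 m/s.
11–17 s: v starts -12 m/s; Δx = -12·6 + ½·-8·6² = -216 m; v ends -60 m/s.
x(17) = -9 + Σ Δx = -463.5 m.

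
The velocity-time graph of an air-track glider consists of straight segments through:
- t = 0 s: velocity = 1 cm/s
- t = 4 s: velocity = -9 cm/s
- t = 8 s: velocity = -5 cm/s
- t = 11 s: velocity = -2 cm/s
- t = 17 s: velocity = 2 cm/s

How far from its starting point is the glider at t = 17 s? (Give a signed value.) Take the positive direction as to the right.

-54.5 cm

Displacement is the signed area under the v-t curve.
0–4 s: ½(1 + -9)(4) = -16 cm
4–8 s: ½(-9 + -5)(4) = -28 cm
8–11 s: ½(-5 + -2)(3) = -10.5 cm
11–17 s: ½(-2 + 2)(6) = 0 cm
Net displacement = -54.5 cm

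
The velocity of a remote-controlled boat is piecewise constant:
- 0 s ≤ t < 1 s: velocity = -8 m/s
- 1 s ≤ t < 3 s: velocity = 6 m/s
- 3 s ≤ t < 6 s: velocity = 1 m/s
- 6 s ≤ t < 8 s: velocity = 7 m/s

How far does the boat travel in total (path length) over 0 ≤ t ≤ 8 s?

Total distance travelled is ∫|v| dt — sum the magnitudes of each area piece.
0–1 s: |-8| × 1 = 8 m
1–3 s: |6| × 2 = 12 m
3–6 s: |1| × 3 = 3 m
6–8 s: |7| × 2 = 14 m
Total distance = 37 m

37 m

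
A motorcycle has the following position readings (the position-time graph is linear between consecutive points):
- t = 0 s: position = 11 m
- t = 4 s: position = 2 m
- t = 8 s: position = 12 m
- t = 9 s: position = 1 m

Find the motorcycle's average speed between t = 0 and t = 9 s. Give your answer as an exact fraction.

Average speed = (total path length)/(elapsed time); on a piecewise-linear x-t graph the path length is Σ|Δx|.
0–4 s: |Δx| = |2 − 11| = 9 m
4–8 s: |Δx| = |12 − 2| = 10 m
8–9 s: |Δx| = |1 − 12| = 11 m
Total path = 30 m; average speed = 30/9 = 10/3 m/s.

10/3 m/s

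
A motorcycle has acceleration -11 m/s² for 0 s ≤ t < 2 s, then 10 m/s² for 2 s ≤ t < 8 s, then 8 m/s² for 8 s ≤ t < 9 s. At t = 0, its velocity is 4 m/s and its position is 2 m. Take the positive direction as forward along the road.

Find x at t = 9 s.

On each constant-a segment, Δv = aΔt and Δx = v₀Δt + ½aΔt²; chain segment to segment.
0–2 s: v starts 4 m/s; Δx = 4·2 + ½·-11·2² = -14 m; v ends -18 m/s.
2–8 s: v starts -18 m/s; Δx = -18·6 + ½·10·6² = 72 m; v ends 42 m/s.
8–9 s: v starts 42 m/s; Δx = 42·1 + ½·8·1² = 46 m; v ends 50 m/s.
x(9) = 2 + Σ Δx = 106 m.

106 m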